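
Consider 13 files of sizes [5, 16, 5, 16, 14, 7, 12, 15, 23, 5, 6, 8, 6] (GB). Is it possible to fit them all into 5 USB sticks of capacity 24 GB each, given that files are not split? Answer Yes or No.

Total = 138 GB; ⌈138/24⌉ = 6.
At least 6 USB sticks are required, but only 5 are allowed.

No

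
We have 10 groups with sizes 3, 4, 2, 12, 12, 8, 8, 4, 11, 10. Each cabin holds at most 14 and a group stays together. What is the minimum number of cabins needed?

Total = 12 + 12 + 11 + 10 + 8 + 8 + 4 + 4 + 3 + 2 = 74.
Lower bound: ⌈74/14⌉ = 6 cabins.
A packing using 6 cabins:
  cabin 1: 12 + 2 = 14
  cabin 2: 12 = 12
  cabin 3: 11 + 3 = 14
  cabin 4: 10 + 4 = 14
  cabin 5: 8 + 4 = 12
  cabin 6: 8 = 8
This matches the lower bound, so 6 is optimal.

6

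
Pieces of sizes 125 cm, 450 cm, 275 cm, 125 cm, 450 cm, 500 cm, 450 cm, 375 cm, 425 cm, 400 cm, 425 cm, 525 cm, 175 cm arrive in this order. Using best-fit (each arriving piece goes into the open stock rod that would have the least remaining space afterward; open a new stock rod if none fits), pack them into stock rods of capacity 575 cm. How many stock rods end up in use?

10

  125 → stock rod 1 (new)  [load 125/575]
  450 → stock rod 1  [load 575/575]
  275 → stock rod 2 (new)  [load 275/575]
  125 → stock rod 2  [load 400/575]
  450 → stock rod 3 (new)  [load 450/575]
  500 → stock rod 4 (new)  [load 500/575]
  450 → stock rod 5 (new)  [load 450/575]
  375 → stock rod 6 (new)  [load 375/575]
  425 → stock rod 7 (new)  [load 425/575]
  400 → stock rod 8 (new)  [load 400/575]
  425 → stock rod 9 (new)  [load 425/575]
  525 → stock rod 10 (new)  [load 525/575]
  175 → stock rod 2  [load 575/575]
10 stock rods opened.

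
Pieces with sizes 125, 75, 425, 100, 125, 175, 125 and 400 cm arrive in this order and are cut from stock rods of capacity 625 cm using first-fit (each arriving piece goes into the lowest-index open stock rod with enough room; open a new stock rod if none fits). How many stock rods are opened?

  125 → stock rod 1 (new)  [load 125/625]
  75 → stock rod 1  [load 200/625]
  425 → stock rod 1  [load 625/625]
  100 → stock rod 2 (new)  [load 100/625]
  125 → stock rod 2  [load 225/625]
  175 → stock rod 2  [load 400/625]
  125 → stock rod 2  [load 525/625]
  400 → stock rod 3 (new)  [load 400/625]
3 stock rods opened.

3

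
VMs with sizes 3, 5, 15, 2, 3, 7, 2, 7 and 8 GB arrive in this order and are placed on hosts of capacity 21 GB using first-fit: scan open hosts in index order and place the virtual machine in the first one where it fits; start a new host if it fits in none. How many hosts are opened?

  3 → host 1 (new)  [load 3/21]
  5 → host 1  [load 8/21]
  15 → host 2 (new)  [load 15/21]
  2 → host 1  [load 10/21]
  3 → host 1  [load 13/21]
  7 → host 1  [load 20/21]
  2 → host 2  [load 17/21]
  7 → host 3 (new)  [load 7/21]
  8 → host 3  [load 15/21]
3 hosts opened.

3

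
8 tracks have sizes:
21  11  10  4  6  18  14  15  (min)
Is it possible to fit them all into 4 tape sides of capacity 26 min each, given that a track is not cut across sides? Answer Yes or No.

Yes

A valid assignment using 4 tape sides:
  side 1: 21 + 4 = 25
  side 2: 18 + 6 = 24
  side 3: 15 + 11 = 26
  side 4: 14 + 10 = 24
Every load is within 26 min, so 4 tape sides suffice.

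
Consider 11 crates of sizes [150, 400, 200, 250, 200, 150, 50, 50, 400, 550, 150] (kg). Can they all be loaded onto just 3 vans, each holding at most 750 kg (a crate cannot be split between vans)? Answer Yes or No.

No

Total = 2550 kg; ⌈2550/750⌉ = 4.
At least 4 vans are required, but only 3 are allowed.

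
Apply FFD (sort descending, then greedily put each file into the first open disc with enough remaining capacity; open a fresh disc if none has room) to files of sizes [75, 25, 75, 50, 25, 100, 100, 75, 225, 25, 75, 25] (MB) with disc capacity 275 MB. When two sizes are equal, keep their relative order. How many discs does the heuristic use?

Sorted descending: 225, 100, 100, 75, 75, 75, 75, 50, 25, 25, 25, 25.
  225 → disc 1 (new)  [load 225/275]
  100 → disc 2 (new)  [load 100/275]
  100 → disc 2  [load 200/275]
  75 → disc 2  [load 275/275]
  75 → disc 3 (new)  [load 75/275]
  75 → disc 3  [load 150/275]
  75 → disc 3  [load 225/275]
  50 → disc 1  [load 275/275]
  25 → disc 3  [load 250/275]
  25 → disc 3  [load 275/275]
  25 → disc 4 (new)  [load 25/275]
  25 → disc 4  [load 50/275]
4 discs opened.

4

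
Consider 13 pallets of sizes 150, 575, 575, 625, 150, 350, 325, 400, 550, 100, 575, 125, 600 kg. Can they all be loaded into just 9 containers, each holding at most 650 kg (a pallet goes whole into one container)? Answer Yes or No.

Yes

A valid assignment using 9 containers:
  container 1: 625 = 625
  container 2: 600 = 600
  container 3: 575 = 575
  container 4: 575 = 575
  container 5: 575 = 575
  container 6: 550 + 100 = 650
  container 7: 400 + 150 = 550
  container 8: 350 + 150 + 125 = 625
  container 9: 325 = 325
Every load is within 650 kg, so 9 containers suffice.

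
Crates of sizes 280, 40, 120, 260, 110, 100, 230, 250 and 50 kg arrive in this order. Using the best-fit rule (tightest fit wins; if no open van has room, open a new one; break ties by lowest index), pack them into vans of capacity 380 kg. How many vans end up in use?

  280 → van 1 (new)  [load 280/380]
  40 → van 1  [load 320/380]
  120 → van 2 (new)  [load 120/380]
  260 → van 2  [load 380/380]
  110 → van 3 (new)  [load 110/380]
  100 → van 3  [load 210/380]
  230 → van 4 (new)  [load 230/380]
  250 → van 5 (new)  [load 250/380]
  50 → van 1  [load 370/380]
5 vans opened.

5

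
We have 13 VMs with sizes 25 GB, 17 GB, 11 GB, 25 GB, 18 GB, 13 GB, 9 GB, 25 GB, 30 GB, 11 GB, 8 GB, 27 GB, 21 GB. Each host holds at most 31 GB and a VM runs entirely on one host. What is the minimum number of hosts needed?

Total = 30 + 27 + 25 + 25 + 25 + 21 + 18 + 17 + 13 + 11 + 11 + 9 + 8 = 240 GB.
Lower bound: ⌈240/31⌉ = 8 hosts.
A packing using 9 hosts:
  host 1: 30 = 30
  host 2: 27 = 27
  host 3: 25 = 25
  host 4: 25 = 25
  host 5: 25 = 25
  host 6: 21 + 9 = 30
  host 7: 18 + 13 = 31
  host 8: 17 + 11 = 28
  host 9: 11 + 8 = 19
No arrangement into 8 hosts stays within capacity, so 9 is optimal.

9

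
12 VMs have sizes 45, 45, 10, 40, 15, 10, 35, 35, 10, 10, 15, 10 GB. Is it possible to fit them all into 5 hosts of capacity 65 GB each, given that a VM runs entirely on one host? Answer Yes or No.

A valid assignment using 5 hosts:
  host 1: 45 + 15 = 60
  host 2: 45 + 15 = 60
  host 3: 40 + 10 + 10 = 60
  host 4: 35 + 10 + 10 + 10 = 65
  host 5: 35 = 35
Every load is within 65 GB, so 5 hosts suffice.

Yes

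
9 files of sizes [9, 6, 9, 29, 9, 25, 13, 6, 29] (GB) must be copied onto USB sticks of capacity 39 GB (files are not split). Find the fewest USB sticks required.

4

Total = 29 + 29 + 25 + 13 + 9 + 9 + 9 + 6 + 6 = 135 GB.
Lower bound: ⌈135/39⌉ = 4 USB sticks.
A packing using 4 USB sticks:
  USB stick 1: 29 + 9 = 38
  USB stick 2: 29 + 9 = 38
  USB stick 3: 25 + 13 = 38
  USB stick 4: 9 + 6 + 6 = 21
This matches the lower bound, so 4 is optimal.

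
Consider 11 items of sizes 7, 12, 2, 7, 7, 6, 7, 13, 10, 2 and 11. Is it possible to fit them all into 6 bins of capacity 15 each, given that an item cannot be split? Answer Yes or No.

No

Total = 84; ⌈84/15⌉ = 6.
The bound of 6 does not rule out 6, but exhaustive search shows no assignment into 6 bins of capacity 15 exists — the minimum is 7.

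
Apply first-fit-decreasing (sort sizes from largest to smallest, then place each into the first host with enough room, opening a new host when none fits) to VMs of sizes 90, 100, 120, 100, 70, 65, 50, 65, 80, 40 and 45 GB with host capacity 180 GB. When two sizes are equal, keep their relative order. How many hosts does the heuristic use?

5

Sorted descending: 120, 100, 100, 90, 80, 70, 65, 65, 50, 45, 40.
  120 → host 1 (new)  [load 120/180]
  100 → host 2 (new)  [load 100/180]
  100 → host 3 (new)  [load 100/180]
  90 → host 4 (new)  [load 90/180]
  80 → host 2  [load 180/180]
  70 → host 3  [load 170/180]
  65 → host 4  [load 155/180]
  65 → host 5 (new)  [load 65/180]
  50 → host 1  [load 170/180]
  45 → host 5  [load 110/180]
  40 → host 5  [load 150/180]
5 hosts opened.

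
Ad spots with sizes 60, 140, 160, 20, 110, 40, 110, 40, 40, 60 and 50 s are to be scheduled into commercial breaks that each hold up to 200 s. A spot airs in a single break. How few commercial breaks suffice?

5

Total = 160 + 140 + 110 + 110 + 60 + 60 + 50 + 40 + 40 + 40 + 20 = 830 s.
Lower bound: ⌈830/200⌉ = 5 commercial breaks.
A packing using 5 commercial breaks:
  break 1: 160 + 40 = 200
  break 2: 140 + 60 = 200
  break 3: 110 + 60 + 20 = 190
  break 4: 110 + 50 + 40 = 200
  break 5: 40 = 40
This matches the lower bound, so 5 is optimal.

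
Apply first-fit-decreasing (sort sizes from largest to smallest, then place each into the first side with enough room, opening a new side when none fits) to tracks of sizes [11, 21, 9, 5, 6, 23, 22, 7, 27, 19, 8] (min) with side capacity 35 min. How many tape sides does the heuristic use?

Sorted descending: 27, 23, 22, 21, 19, 11, 9, 8, 7, 6, 5.
  27 → side 1 (new)  [load 27/35]
  23 → side 2 (new)  [load 23/35]
  22 → side 3 (new)  [load 22/35]
  21 → side 4 (new)  [load 21/35]
  19 → side 5 (new)  [load 19/35]
  11 → side 2  [load 34/35]
  9 → side 3  [load 31/35]
  8 → side 1  [load 35/35]
  7 → side 4  [load 28/35]
  6 → side 4  [load 34/35]
  5 → side 5  [load 24/35]
5 tape sides opened.

5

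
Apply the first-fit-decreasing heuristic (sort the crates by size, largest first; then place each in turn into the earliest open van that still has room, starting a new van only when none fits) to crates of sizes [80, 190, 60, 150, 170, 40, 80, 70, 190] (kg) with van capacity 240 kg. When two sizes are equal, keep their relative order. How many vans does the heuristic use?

Sorted descending: 190, 190, 170, 150, 80, 80, 70, 60, 40.
  190 → van 1 (new)  [load 190/240]
  190 → van 2 (new)  [load 190/240]
  170 → van 3 (new)  [load 170/240]
  150 → van 4 (new)  [load 150/240]
  80 → van 4  [load 230/240]
  80 → van 5 (new)  [load 80/240]
  70 → van 3  [load 240/240]
  60 → van 5  [load 140/240]
  40 → van 1  [load 230/240]
5 vans opened.

5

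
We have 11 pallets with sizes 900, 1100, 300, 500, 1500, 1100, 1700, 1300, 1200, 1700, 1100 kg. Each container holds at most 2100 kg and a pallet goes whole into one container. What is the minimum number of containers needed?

8

Total = 1700 + 1700 + 1500 + 1300 + 1200 + 1100 + 1100 + 1100 + 900 + 500 + 300 = 12400 kg.
Lower bound: ⌈12400/2100⌉ = 6 containers.
Also, 8 pallets each exceed 1050 kg, and no two of those can share a container, so at least 8 containers are needed.
A packing using 8 containers:
  container 1: 1700 + 300 = 2000
  container 2: 1700 = 1700
  container 3: 1500 + 500 = 2000
  container 4: 1300 = 1300
  container 5: 1200 + 900 = 2100
  container 6: 1100 = 1100
  container 7: 1100 = 1100
  container 8: 1100 = 1100
This matches the lower bound, so 8 is optimal.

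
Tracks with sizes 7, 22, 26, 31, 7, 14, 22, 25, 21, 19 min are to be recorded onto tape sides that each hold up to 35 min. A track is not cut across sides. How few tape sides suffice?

Total = 31 + 26 + 25 + 22 + 22 + 21 + 19 + 14 + 7 + 7 = 194 min.
Lower bound: ⌈194/35⌉ = 6 tape sides.
Also, 7 tracks each exceed 35/2 min, and no two of those can share a side, so at least 7 tape sides are needed.
A packing using 7 tape sides:
  side 1: 31 = 31
  side 2: 26 + 7 = 33
  side 3: 25 + 7 = 32
  side 4: 22 = 22
  side 5: 22 = 22
  side 6: 21 + 14 = 35
  side 7: 19 = 19
This matches the lower bound, so 7 is optimal.

7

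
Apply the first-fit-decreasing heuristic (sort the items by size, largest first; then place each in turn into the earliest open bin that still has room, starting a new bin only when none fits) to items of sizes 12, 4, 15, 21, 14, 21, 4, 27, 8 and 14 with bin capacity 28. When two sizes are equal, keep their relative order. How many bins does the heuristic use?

Sorted descending: 27, 21, 21, 15, 14, 14, 12, 8, 4, 4.
  27 → bin 1 (new)  [load 27/28]
  21 → bin 2 (new)  [load 21/28]
  21 → bin 3 (new)  [load 21/28]
  15 → bin 4 (new)  [load 15/28]
  14 → bin 5 (new)  [load 14/28]
  14 → bin 5  [load 28/28]
  12 → bin 4  [load 27/28]
  8 → bin 6 (new)  [load 8/28]
  4 → bin 2  [load 25/28]
  4 → bin 3  [load 25/28]
6 bins opened.

6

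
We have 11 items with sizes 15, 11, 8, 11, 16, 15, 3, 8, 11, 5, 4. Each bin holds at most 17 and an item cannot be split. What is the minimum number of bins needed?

Total = 16 + 15 + 15 + 11 + 11 + 11 + 8 + 8 + 5 + 4 + 3 = 107.
Lower bound: ⌈107/17⌉ = 7 bins.
A packing using 7 bins:
  bin 1: 16 = 16
  bin 2: 15 = 15
  bin 3: 15 = 15
  bin 4: 11 + 5 = 16
  bin 5: 11 + 4 = 15
  bin 6: 11 + 3 = 14
  bin 7: 8 + 8 = 16
This matches the lower bound, so 7 is optimal.

7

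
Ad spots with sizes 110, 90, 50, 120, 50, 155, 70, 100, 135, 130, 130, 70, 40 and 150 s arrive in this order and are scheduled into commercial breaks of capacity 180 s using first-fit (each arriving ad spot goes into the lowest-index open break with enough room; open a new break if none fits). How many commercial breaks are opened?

10

  110 → break 1 (new)  [load 110/180]
  90 → break 2 (new)  [load 90/180]
  50 → break 1  [load 160/180]
  120 → break 3 (new)  [load 120/180]
  50 → break 2  [load 140/180]
  155 → break 4 (new)  [load 155/180]
  70 → break 5 (new)  [load 70/180]
  100 → break 5  [load 170/180]
  135 → break 6 (new)  [load 135/180]
  130 → break 7 (new)  [load 130/180]
  130 → break 8 (new)  [load 130/180]
  70 → break 9 (new)  [load 70/180]
  40 → break 2  [load 180/180]
  150 → break 10 (new)  [load 150/180]
10 commercial breaks opened.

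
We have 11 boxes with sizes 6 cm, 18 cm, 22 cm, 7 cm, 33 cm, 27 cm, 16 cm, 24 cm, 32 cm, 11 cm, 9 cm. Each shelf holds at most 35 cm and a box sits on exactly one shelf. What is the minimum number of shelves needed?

Total = 33 + 32 + 27 + 24 + 22 + 18 + 16 + 11 + 9 + 7 + 6 = 205 cm.
Lower bound: ⌈205/35⌉ = 6 shelves.
A packing using 7 shelves:
  shelf 1: 33 = 33
  shelf 2: 32 = 32
  shelf 3: 27 + 7 = 34
  shelf 4: 24 + 11 = 35
  shelf 5: 22 + 9 = 31
  shelf 6: 18 + 16 = 34
  shelf 7: 6 = 6
No arrangement into 6 shelves stays within capacity, so 7 is optimal.

7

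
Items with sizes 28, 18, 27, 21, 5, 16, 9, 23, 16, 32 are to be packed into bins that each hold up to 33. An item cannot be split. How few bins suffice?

7

Total = 32 + 28 + 27 + 23 + 21 + 18 + 16 + 16 + 9 + 5 = 195.
Lower bound: ⌈195/33⌉ = 6 bins.
A packing using 7 bins:
  bin 1: 32 = 32
  bin 2: 28 + 5 = 33
  bin 3: 27 = 27
  bin 4: 23 + 9 = 32
  bin 5: 21 = 21
  bin 6: 18 = 18
  bin 7: 16 + 16 = 32
No arrangement into 6 bins stays within capacity, so 7 is optimal.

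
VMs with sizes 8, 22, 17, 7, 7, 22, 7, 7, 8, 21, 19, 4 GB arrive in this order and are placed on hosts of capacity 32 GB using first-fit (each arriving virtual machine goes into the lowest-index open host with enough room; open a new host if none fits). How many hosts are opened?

  8 → host 1 (new)  [load 8/32]
  22 → host 1  [load 30/32]
  17 → host 2 (new)  [load 17/32]
  7 → host 2  [load 24/32]
  7 → host 2  [load 31/32]
  22 → host 3 (new)  [load 22/32]
  7 → host 3  [load 29/32]
  7 → host 4 (new)  [load 7/32]
  8 → host 4  [load 15/32]
  21 → host 5 (new)  [load 21/32]
  19 → host 6 (new)  [load 19/32]
  4 → host 4  [load 19/32]
6 hosts opened.

6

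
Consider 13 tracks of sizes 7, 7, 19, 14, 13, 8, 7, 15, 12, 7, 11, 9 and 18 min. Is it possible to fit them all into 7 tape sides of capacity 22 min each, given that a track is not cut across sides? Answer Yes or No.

No

Total = 147 min; ⌈147/22⌉ = 7.
The bound of 7 does not rule out 7, but exhaustive search shows no assignment into 7 tape sides of capacity 22 min exists — the minimum is 8.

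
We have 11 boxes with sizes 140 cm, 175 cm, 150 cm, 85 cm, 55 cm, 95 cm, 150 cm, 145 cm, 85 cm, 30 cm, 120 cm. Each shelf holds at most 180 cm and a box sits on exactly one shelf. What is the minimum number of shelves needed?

8

Total = 175 + 150 + 150 + 145 + 140 + 120 + 95 + 85 + 85 + 55 + 30 = 1230 cm.
Lower bound: ⌈1230/180⌉ = 7 shelves.
A packing using 8 shelves:
  shelf 1: 175 = 175
  shelf 2: 150 + 30 = 180
  shelf 3: 150 = 150
  shelf 4: 145 = 145
  shelf 5: 140 = 140
  shelf 6: 120 + 55 = 175
  shelf 7: 95 + 85 = 180
  shelf 8: 85 = 85
No arrangement into 7 shelves stays within capacity, so 8 is optimal.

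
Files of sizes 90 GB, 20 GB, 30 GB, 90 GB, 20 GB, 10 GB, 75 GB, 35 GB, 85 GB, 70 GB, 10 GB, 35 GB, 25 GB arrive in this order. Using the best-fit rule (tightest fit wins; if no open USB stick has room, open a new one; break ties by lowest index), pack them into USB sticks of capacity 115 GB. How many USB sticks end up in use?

6

  90 → USB stick 1 (new)  [load 90/115]
  20 → USB stick 1  [load 110/115]
  30 → USB stick 2 (new)  [load 30/115]
  90 → USB stick 3 (new)  [load 90/115]
  20 → USB stick 3  [load 110/115]
  10 → USB stick 2  [load 40/115]
  75 → USB stick 2  [load 115/115]
  35 → USB stick 4 (new)  [load 35/115]
  85 → USB stick 5 (new)  [load 85/115]
  70 → USB stick 4  [load 105/115]
  10 → USB stick 4  [load 115/115]
  35 → USB stick 6 (new)  [load 35/115]
  25 → USB stick 5  [load 110/115]
6 USB sticks opened.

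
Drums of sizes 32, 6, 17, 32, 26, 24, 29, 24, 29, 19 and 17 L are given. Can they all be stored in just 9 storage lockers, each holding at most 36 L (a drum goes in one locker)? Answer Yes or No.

A valid assignment using 9 storage lockers:
  locker 1: 32 = 32
  locker 2: 32 = 32
  locker 3: 29 + 6 = 35
  locker 4: 29 = 29
  locker 5: 26 = 26
  locker 6: 24 = 24
  locker 7: 24 = 24
  locker 8: 19 + 17 = 36
  locker 9: 17 = 17
Every load is within 36 L, so 9 storage lockers suffice.

Yes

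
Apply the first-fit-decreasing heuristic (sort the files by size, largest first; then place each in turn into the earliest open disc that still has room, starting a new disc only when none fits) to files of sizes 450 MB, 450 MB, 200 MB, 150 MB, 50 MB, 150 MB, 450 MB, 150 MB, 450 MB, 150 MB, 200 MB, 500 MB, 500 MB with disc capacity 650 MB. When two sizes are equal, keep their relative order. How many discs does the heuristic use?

6

Sorted descending: 500, 500, 450, 450, 450, 450, 200, 200, 150, 150, 150, 150, 50.
  500 → disc 1 (new)  [load 500/650]
  500 → disc 2 (new)  [load 500/650]
  450 → disc 3 (new)  [load 450/650]
  450 → disc 4 (new)  [load 450/650]
  450 → disc 5 (new)  [load 450/650]
  450 → disc 6 (new)  [load 450/650]
  200 → disc 3  [load 650/650]
  200 → disc 4  [load 650/650]
  150 → disc 1  [load 650/650]
  150 → disc 2  [load 650/650]
  150 → disc 5  [load 600/650]
  150 → disc 6  [load 600/650]
  50 → disc 5  [load 650/650]
6 discs opened.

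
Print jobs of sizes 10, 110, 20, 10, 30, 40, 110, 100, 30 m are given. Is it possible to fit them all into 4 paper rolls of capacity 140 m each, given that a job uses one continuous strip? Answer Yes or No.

Yes

A valid assignment using 4 paper rolls:
  roll 1: 110 + 30 = 140
  roll 2: 110 + 30 = 140
  roll 3: 100 + 40 = 140
  roll 4: 20 + 10 + 10 = 40
Every load is within 140 m, so 4 paper rolls suffice.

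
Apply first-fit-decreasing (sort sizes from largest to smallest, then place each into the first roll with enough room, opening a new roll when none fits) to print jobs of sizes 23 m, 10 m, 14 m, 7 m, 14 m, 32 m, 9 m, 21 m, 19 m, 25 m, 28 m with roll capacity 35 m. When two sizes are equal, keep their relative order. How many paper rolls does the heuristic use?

6

Sorted descending: 32, 28, 25, 23, 21, 19, 14, 14, 10, 9, 7.
  32 → roll 1 (new)  [load 32/35]
  28 → roll 2 (new)  [load 28/35]
  25 → roll 3 (new)  [load 25/35]
  23 → roll 4 (new)  [load 23/35]
  21 → roll 5 (new)  [load 21/35]
  19 → roll 6 (new)  [load 19/35]
  14 → roll 5  [load 35/35]
  14 → roll 6  [load 33/35]
  10 → roll 3  [load 35/35]
  9 → roll 4  [load 32/35]
  7 → roll 2  [load 35/35]
6 paper rolls opened.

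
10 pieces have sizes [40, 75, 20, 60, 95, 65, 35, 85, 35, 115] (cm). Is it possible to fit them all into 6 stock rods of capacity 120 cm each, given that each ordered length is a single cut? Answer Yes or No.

A valid assignment using 6 stock rods:
  stock rod 1: 115 = 115
  stock rod 2: 95 + 20 = 115
  stock rod 3: 85 + 35 = 120
  stock rod 4: 75 + 40 = 115
  stock rod 5: 65 + 35 = 100
  stock rod 6: 60 = 60
Every load is within 120 cm, so 6 stock rods suffice.

Yes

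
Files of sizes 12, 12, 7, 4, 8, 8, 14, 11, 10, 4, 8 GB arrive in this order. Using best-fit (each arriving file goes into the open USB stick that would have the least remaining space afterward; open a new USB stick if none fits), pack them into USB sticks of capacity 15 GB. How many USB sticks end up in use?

  12 → USB stick 1 (new)  [load 12/15]
  12 → USB stick 2 (new)  [load 12/15]
  7 → USB stick 3 (new)  [load 7/15]
  4 → USB stick 3  [load 11/15]
  8 → USB stick 4 (new)  [load 8/15]
  8 → USB stick 5 (new)  [load 8/15]
  14 → USB stick 6 (new)  [load 14/15]
  11 → USB stick 7 (new)  [load 11/15]
  10 → USB stick 8 (new)  [load 10/15]
  4 → USB stick 3  [load 15/15]
  8 → USB stick 9 (new)  [load 8/15]
9 USB sticks opened.

9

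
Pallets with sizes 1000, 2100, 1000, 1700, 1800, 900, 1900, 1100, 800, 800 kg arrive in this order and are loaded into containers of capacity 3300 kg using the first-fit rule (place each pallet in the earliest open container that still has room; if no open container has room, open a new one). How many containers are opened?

5

  1000 → container 1 (new)  [load 1000/3300]
  2100 → container 1  [load 3100/3300]
  1000 → container 2 (new)  [load 1000/3300]
  1700 → container 2  [load 2700/3300]
  1800 → container 3 (new)  [load 1800/3300]
  900 → container 3  [load 2700/3300]
  1900 → container 4 (new)  [load 1900/3300]
  1100 → container 4  [load 3000/3300]
  800 → container 5 (new)  [load 800/3300]
  800 → container 5  [load 1600/3300]
5 containers opened.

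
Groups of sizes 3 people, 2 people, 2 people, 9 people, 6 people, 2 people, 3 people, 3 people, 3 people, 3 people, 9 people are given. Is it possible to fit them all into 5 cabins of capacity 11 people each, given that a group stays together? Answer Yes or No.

Yes

A valid assignment using 5 cabins:
  cabin 1: 9 + 2 = 11
  cabin 2: 9 + 2 = 11
  cabin 3: 6 + 3 + 2 = 11
  cabin 4: 3 + 3 + 3 = 9
  cabin 5: 3 = 3
Every load is within 11 people, so 5 cabins suffice.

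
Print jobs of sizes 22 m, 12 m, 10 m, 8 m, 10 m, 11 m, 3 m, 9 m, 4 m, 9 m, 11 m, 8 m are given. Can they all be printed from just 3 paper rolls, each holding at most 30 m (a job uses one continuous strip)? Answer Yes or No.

No

Total = 117 m; ⌈117/30⌉ = 4.
At least 4 paper rolls are required, but only 3 are allowed.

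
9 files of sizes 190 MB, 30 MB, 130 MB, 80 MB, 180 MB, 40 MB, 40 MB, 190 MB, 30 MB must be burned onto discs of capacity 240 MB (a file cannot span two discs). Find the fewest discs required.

4

Total = 190 + 190 + 180 + 130 + 80 + 40 + 40 + 30 + 30 = 910 MB.
Lower bound: ⌈910/240⌉ = 4 discs.
A packing using 4 discs:
  disc 1: 190 + 40 = 230
  disc 2: 190 + 40 = 230
  disc 3: 180 + 30 + 30 = 240
  disc 4: 130 + 80 = 210
This matches the lower bound, so 4 is optimal.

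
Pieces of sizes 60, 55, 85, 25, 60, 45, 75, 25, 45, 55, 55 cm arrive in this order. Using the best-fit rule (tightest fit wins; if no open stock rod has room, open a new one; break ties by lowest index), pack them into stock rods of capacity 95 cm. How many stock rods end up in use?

8

  60 → stock rod 1 (new)  [load 60/95]
  55 → stock rod 2 (new)  [load 55/95]
  85 → stock rod 3 (new)  [load 85/95]
  25 → stock rod 1  [load 85/95]
  60 → stock rod 4 (new)  [load 60/95]
  45 → stock rod 5 (new)  [load 45/95]
  75 → stock rod 6 (new)  [load 75/95]
  25 → stock rod 4  [load 85/95]
  45 → stock rod 5  [load 90/95]
  55 → stock rod 7 (new)  [load 55/95]
  55 → stock rod 8 (new)  [load 55/95]
8 stock rods opened.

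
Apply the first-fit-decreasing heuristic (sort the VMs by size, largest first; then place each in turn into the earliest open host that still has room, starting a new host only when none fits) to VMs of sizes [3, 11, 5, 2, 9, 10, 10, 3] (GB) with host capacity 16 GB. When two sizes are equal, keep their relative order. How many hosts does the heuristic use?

Sorted descending: 11, 10, 10, 9, 5, 3, 3, 2.
  11 → host 1 (new)  [load 11/16]
  10 → host 2 (new)  [load 10/16]
  10 → host 3 (new)  [load 10/16]
  9 → host 4 (new)  [load 9/16]
  5 → host 1  [load 16/16]
  3 → host 2  [load 13/16]
  3 → host 2  [load 16/16]
  2 → host 3  [load 12/16]
4 hosts opened.

4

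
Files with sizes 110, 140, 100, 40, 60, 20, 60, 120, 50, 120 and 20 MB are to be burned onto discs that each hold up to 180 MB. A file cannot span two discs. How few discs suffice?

Total = 140 + 120 + 120 + 110 + 100 + 60 + 60 + 50 + 40 + 20 + 20 = 840 MB.
Lower bound: ⌈840/180⌉ = 5 discs.
A packing using 5 discs:
  disc 1: 140 + 40 = 180
  disc 2: 120 + 60 = 180
  disc 3: 120 + 60 = 180
  disc 4: 110 + 50 + 20 = 180
  disc 5: 100 + 20 = 120
This matches the lower bound, so 5 is optimal.

5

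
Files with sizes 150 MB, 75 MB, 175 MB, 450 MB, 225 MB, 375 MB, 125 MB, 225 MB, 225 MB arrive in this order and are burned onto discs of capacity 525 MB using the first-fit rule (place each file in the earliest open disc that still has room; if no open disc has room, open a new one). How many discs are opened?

5

  150 → disc 1 (new)  [load 150/525]
  75 → disc 1  [load 225/525]
  175 → disc 1  [load 400/525]
  450 → disc 2 (new)  [load 450/525]
  225 → disc 3 (new)  [load 225/525]
  375 → disc 4 (new)  [load 375/525]
  125 → disc 1  [load 525/525]
  225 → disc 3  [load 450/525]
  225 → disc 5 (new)  [load 225/525]
5 discs opened.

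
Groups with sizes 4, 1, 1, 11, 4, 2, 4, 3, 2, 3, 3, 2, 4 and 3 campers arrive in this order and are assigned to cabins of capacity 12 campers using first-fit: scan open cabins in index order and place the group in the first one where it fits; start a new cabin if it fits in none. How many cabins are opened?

4

  4 → cabin 1 (new)  [load 4/12]
  1 → cabin 1  [load 5/12]
  1 → cabin 1  [load 6/12]
  11 → cabin 2 (new)  [load 11/12]
  4 → cabin 1  [load 10/12]
  2 → cabin 1  [load 12/12]
  4 → cabin 3 (new)  [load 4/12]
  3 → cabin 3  [load 7/12]
  2 → cabin 3  [load 9/12]
  3 → cabin 3  [load 12/12]
  3 → cabin 4 (new)  [load 3/12]
  2 → cabin 4  [load 5/12]
  4 → cabin 4  [load 9/12]
  3 → cabin 4  [load 12/12]
4 cabins opened.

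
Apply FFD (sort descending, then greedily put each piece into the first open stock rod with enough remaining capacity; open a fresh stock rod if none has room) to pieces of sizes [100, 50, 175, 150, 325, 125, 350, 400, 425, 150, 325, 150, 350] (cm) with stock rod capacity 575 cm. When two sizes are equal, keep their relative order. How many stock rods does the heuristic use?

6

Sorted descending: 425, 400, 350, 350, 325, 325, 175, 150, 150, 150, 125, 100, 50.
  425 → stock rod 1 (new)  [load 425/575]
  400 → stock rod 2 (new)  [load 400/575]
  350 → stock rod 3 (new)  [load 350/575]
  350 → stock rod 4 (new)  [load 350/575]
  325 → stock rod 5 (new)  [load 325/575]
  325 → stock rod 6 (new)  [load 325/575]
  175 → stock rod 2  [load 575/575]
  150 → stock rod 1  [load 575/575]
  150 → stock rod 3  [load 500/575]
  150 → stock rod 4  [load 500/575]
  125 → stock rod 5  [load 450/575]
  100 → stock rod 5  [load 550/575]
  50 → stock rod 3  [load 550/575]
6 stock rods opened.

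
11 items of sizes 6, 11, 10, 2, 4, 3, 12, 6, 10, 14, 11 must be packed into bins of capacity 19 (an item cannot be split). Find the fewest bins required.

Total = 14 + 12 + 11 + 11 + 10 + 10 + 6 + 6 + 4 + 3 + 2 = 89.
Lower bound: ⌈89/19⌉ = 5 bins.
Also, 6 items each exceed 19/2, and no two of those can share a bin, so at least 6 bins are needed.
A packing using 6 bins:
  bin 1: 14 + 4 = 18
  bin 2: 12 + 6 = 18
  bin 3: 11 + 6 + 2 = 19
  bin 4: 11 + 3 = 14
  bin 5: 10 = 10
  bin 6: 10 = 10
This matches the lower bound, so 6 is optimal.

6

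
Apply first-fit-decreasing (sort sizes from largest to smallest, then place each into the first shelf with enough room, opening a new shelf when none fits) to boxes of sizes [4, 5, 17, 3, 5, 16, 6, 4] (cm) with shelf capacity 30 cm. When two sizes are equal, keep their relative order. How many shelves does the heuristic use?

Sorted descending: 17, 16, 6, 5, 5, 4, 4, 3.
  17 → shelf 1 (new)  [load 17/30]
  16 → shelf 2 (new)  [load 16/30]
  6 → shelf 1  [load 23/30]
  5 → shelf 1  [load 28/30]
  5 → shelf 2  [load 21/30]
  4 → shelf 2  [load 25/30]
  4 → shelf 2  [load 29/30]
  3 → shelf 3 (new)  [load 3/30]
3 shelves opened.

3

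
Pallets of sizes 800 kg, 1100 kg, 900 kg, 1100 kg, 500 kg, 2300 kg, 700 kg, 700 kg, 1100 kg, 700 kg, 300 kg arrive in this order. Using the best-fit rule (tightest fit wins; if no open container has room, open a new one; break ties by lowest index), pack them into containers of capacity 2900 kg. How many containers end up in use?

4

  800 → container 1 (new)  [load 800/2900]
  1100 → container 1  [load 1900/2900]
  900 → container 1  [load 2800/2900]
  1100 → container 2 (new)  [load 1100/2900]
  500 → container 2  [load 1600/2900]
  2300 → container 3 (new)  [load 2300/2900]
  700 → container 2  [load 2300/2900]
  700 → container 4 (new)  [load 700/2900]
  1100 → container 4  [load 1800/2900]
  700 → container 4  [load 2500/2900]
  300 → container 4  [load 2800/2900]
4 containers opened.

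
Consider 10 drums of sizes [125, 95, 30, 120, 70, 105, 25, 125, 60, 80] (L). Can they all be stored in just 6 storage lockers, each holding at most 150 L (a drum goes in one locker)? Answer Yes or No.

No

Total = 835 L; ⌈835/150⌉ = 6.
The bound of 6 does not rule out 6, but exhaustive search shows no assignment into 6 storage lockers of capacity 150 L exists — the minimum is 7.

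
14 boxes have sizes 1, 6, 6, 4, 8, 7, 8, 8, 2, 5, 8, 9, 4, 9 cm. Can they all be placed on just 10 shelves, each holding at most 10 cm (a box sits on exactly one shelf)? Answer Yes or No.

Yes

A valid assignment using 10 shelves:
  shelf 1: 9 + 1 = 10
  shelf 2: 9 = 9
  shelf 3: 8 + 2 = 10
  shelf 4: 8 = 8
  shelf 5: 8 = 8
  shelf 6: 8 = 8
  shelf 7: 7 = 7
  shelf 8: 6 + 4 = 10
  shelf 9: 6 + 4 = 10
  shelf 10: 5 = 5
Every load is within 10 cm, so 10 shelves suffice.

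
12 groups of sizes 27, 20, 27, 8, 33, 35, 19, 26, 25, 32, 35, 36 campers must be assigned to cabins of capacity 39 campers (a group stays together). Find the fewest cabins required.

10

Total = 36 + 35 + 35 + 33 + 32 + 27 + 27 + 26 + 25 + 20 + 19 + 8 = 323 campers.
Lower bound: ⌈323/39⌉ = 9 cabins.
Also, 10 groups each exceed 39/2 campers, and no two of those can share a cabin, so at least 10 cabins are needed.
A packing using 10 cabins:
  cabin 1: 36 = 36
  cabin 2: 35 = 35
  cabin 3: 35 = 35
  cabin 4: 33 = 33
  cabin 5: 32 = 32
  cabin 6: 27 + 8 = 35
  cabin 7: 27 = 27
  cabin 8: 26 = 26
  cabin 9: 25 = 25
  cabin 10: 20 + 19 = 39
This matches the lower bound, so 10 is optimal.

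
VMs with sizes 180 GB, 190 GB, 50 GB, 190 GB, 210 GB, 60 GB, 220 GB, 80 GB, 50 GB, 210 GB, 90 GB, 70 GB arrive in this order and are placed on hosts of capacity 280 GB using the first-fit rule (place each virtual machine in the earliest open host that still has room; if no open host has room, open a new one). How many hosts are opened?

  180 → host 1 (new)  [load 180/280]
  190 → host 2 (new)  [load 190/280]
  50 → host 1  [load 230/280]
  190 → host 3 (new)  [load 190/280]
  210 → host 4 (new)  [load 210/280]
  60 → host 2  [load 250/280]
  220 → host 5 (new)  [load 220/280]
  80 → host 3  [load 270/280]
  50 → host 1  [load 280/280]
  210 → host 6 (new)  [load 210/280]
  90 → host 7 (new)  [load 90/280]
  70 → host 4  [load 280/280]
7 hosts opened.

7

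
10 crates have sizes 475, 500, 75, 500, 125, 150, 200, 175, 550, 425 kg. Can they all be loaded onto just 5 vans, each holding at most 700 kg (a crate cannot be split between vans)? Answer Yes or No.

A valid assignment using 5 vans:
  van 1: 550 + 150 = 700
  van 2: 500 + 200 = 700
  van 3: 500 + 175 = 675
  van 4: 475 + 125 + 75 = 675
  van 5: 425 = 425
Every load is within 700 kg, so 5 vans suffice.

Yes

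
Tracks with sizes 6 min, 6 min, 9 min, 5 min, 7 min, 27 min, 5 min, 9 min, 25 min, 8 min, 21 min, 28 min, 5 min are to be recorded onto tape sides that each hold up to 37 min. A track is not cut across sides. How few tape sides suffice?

Total = 28 + 27 + 25 + 21 + 9 + 9 + 8 + 7 + 6 + 6 + 5 + 5 + 5 = 161 min.
Lower bound: ⌈161/37⌉ = 5 tape sides.
A packing using 5 tape sides:
  side 1: 28 + 9 = 37
  side 2: 27 + 9 = 36
  side 3: 25 + 8 = 33
  side 4: 21 + 7 + 6 = 34
  side 5: 6 + 5 + 5 + 5 = 21
This matches the lower bound, so 5 is optimal.

5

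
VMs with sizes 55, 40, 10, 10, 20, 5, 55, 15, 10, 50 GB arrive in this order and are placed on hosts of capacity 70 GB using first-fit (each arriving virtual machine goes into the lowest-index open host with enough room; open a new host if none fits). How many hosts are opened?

4

  55 → host 1 (new)  [load 55/70]
  40 → host 2 (new)  [load 40/70]
  10 → host 1  [load 65/70]
  10 → host 2  [load 50/70]
  20 → host 2  [load 70/70]
  5 → host 1  [load 70/70]
  55 → host 3 (new)  [load 55/70]
  15 → host 3  [load 70/70]
  10 → host 4 (new)  [load 10/70]
  50 → host 4  [load 60/70]
4 hosts opened.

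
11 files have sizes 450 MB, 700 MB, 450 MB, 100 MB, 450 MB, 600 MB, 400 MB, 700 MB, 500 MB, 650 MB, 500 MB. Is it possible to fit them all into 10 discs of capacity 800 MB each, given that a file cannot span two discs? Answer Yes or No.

Yes

A valid assignment using 10 discs:
  disc 1: 700 + 100 = 800
  disc 2: 700 = 700
  disc 3: 650 = 650
  disc 4: 600 = 600
  disc 5: 500 = 500
  disc 6: 500 = 500
  disc 7: 450 = 450
  disc 8: 450 = 450
  disc 9: 450 = 450
  disc 10: 400 = 400
Every load is within 800 MB, so 10 discs suffice.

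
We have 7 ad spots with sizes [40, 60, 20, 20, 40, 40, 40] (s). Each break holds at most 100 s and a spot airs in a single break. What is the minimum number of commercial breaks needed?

Total = 60 + 40 + 40 + 40 + 40 + 20 + 20 = 260 s.
Lower bound: ⌈260/100⌉ = 3 commercial breaks.
A packing using 3 commercial breaks:
  break 1: 60 + 40 = 100
  break 2: 40 + 40 + 20 = 100
  break 3: 40 + 20 = 60
This matches the lower bound, so 3 is optimal.

3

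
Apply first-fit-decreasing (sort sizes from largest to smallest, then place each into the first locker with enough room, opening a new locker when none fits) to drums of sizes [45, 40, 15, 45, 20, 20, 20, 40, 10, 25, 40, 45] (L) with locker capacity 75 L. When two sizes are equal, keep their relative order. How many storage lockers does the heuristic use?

Sorted descending: 45, 45, 45, 40, 40, 40, 25, 20, 20, 20, 15, 10.
  45 → locker 1 (new)  [load 45/75]
  45 → locker 2 (new)  [load 45/75]
  45 → locker 3 (new)  [load 45/75]
  40 → locker 4 (new)  [load 40/75]
  40 → locker 5 (new)  [load 40/75]
  40 → locker 6 (new)  [load 40/75]
  25 → locker 1  [load 70/75]
  20 → locker 2  [load 65/75]
  20 → locker 3  [load 65/75]
  20 → locker 4  [load 60/75]
  15 → locker 4  [load 75/75]
  10 → locker 2  [load 75/75]
6 storage lockers opened.

6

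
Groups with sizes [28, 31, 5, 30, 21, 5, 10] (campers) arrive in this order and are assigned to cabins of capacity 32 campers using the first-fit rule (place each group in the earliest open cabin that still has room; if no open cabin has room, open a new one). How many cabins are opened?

5

  28 → cabin 1 (new)  [load 28/32]
  31 → cabin 2 (new)  [load 31/32]
  5 → cabin 3 (new)  [load 5/32]
  30 → cabin 4 (new)  [load 30/32]
  21 → cabin 3  [load 26/32]
  5 → cabin 3  [load 31/32]
  10 → cabin 5 (new)  [load 10/32]
5 cabins opened.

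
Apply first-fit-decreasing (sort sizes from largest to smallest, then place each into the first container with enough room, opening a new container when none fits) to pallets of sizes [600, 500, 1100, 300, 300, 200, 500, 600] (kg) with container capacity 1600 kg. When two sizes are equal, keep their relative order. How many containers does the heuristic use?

Sorted descending: 1100, 600, 600, 500, 500, 300, 300, 200.
  1100 → container 1 (new)  [load 1100/1600]
  600 → container 2 (new)  [load 600/1600]
  600 → container 2  [load 1200/1600]
  500 → container 1  [load 1600/1600]
  500 → container 3 (new)  [load 500/1600]
  300 → container 2  [load 1500/1600]
  300 → container 3  [load 800/1600]
  200 → container 3  [load 1000/1600]
3 containers opened.

3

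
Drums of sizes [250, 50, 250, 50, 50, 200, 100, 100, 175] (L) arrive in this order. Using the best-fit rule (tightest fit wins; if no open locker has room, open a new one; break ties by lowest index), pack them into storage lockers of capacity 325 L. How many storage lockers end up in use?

  250 → locker 1 (new)  [load 250/325]
  50 → locker 1  [load 300/325]
  250 → locker 2 (new)  [load 250/325]
  50 → locker 2  [load 300/325]
  50 → locker 3 (new)  [load 50/325]
  200 → locker 3  [load 250/325]
  100 → locker 4 (new)  [load 100/325]
  100 → locker 4  [load 200/325]
  175 → locker 5 (new)  [load 175/325]
5 storage lockers opened.

5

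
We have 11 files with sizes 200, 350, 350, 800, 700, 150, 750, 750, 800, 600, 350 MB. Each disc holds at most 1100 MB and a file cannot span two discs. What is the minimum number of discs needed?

Total = 800 + 800 + 750 + 750 + 700 + 600 + 350 + 350 + 350 + 200 + 150 = 5800 MB.
Lower bound: ⌈5800/1100⌉ = 6 discs.
A packing using 6 discs:
  disc 1: 800 + 200 = 1000
  disc 2: 800 + 150 = 950
  disc 3: 750 + 350 = 1100
  disc 4: 750 + 350 = 1100
  disc 5: 700 + 350 = 1050
  disc 6: 600 = 600
This matches the lower bound, so 6 is optimal.

6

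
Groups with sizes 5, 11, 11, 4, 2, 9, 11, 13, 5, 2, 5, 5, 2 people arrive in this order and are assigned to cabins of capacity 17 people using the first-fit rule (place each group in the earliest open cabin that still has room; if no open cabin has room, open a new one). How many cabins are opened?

  5 → cabin 1 (new)  [load 5/17]
  11 → cabin 1  [load 16/17]
  11 → cabin 2 (new)  [load 11/17]
  4 → cabin 2  [load 15/17]
  2 → cabin 2  [load 17/17]
  9 → cabin 3 (new)  [load 9/17]
  11 → cabin 4 (new)  [load 11/17]
  13 → cabin 5 (new)  [load 13/17]
  5 → cabin 3  [load 14/17]
  2 → cabin 3  [load 16/17]
  5 → cabin 4  [load 16/17]
  5 → cabin 6 (new)  [load 5/17]
  2 → cabin 5  [load 15/17]
6 cabins opened.

6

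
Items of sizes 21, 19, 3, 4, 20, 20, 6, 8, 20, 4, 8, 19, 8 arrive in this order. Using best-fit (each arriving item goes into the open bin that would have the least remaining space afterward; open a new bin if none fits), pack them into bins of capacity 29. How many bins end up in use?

6

  21 → bin 1 (new)  [load 21/29]
  19 → bin 2 (new)  [load 19/29]
  3 → bin 1  [load 24/29]
  4 → bin 1  [load 28/29]
  20 → bin 3 (new)  [load 20/29]
  20 → bin 4 (new)  [load 20/29]
  6 → bin 3  [load 26/29]
  8 → bin 4  [load 28/29]
  20 → bin 5 (new)  [load 20/29]
  4 → bin 5  [load 24/29]
  8 → bin 2  [load 27/29]
  19 → bin 6 (new)  [load 19/29]
  8 → bin 6  [load 27/29]
6 bins opened.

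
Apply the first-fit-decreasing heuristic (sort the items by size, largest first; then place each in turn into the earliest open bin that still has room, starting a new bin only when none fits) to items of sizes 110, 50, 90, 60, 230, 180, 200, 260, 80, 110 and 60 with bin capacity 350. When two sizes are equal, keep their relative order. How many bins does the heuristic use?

5

Sorted descending: 260, 230, 200, 180, 110, 110, 90, 80, 60, 60, 50.
  260 → bin 1 (new)  [load 260/350]
  230 → bin 2 (new)  [load 230/350]
  200 → bin 3 (new)  [load 200/350]
  180 → bin 4 (new)  [load 180/350]
  110 → bin 2  [load 340/350]
  110 → bin 3  [load 310/350]
  90 → bin 1  [load 350/350]
  80 → bin 4  [load 260/350]
  60 → bin 4  [load 320/350]
  60 → bin 5 (new)  [load 60/350]
  50 → bin 5  [load 110/350]
5 bins opened.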